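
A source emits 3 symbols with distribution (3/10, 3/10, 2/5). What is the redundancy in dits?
0.0042 dits

Redundancy measures how far a source is from maximum entropy:
R = H_max - H(X)

Maximum entropy for 3 symbols: H_max = log_10(3) = 0.4771 dits
Actual entropy: H(X) = 0.4729 dits
Redundancy: R = 0.4771 - 0.4729 = 0.0042 dits

This redundancy represents potential for compression: the source could be compressed by 0.0042 dits per symbol.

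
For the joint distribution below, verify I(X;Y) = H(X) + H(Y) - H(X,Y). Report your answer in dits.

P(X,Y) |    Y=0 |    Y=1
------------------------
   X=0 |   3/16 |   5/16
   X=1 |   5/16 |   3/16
I(X;Y) = 0.0137 dits

Mutual information has multiple equivalent forms:
- I(X;Y) = H(X) - H(X|Y)
- I(X;Y) = H(Y) - H(Y|X)
- I(X;Y) = H(X) + H(Y) - H(X,Y)

Computing all quantities:
H(X) = 0.3010, H(Y) = 0.3010, H(X,Y) = 0.5883
H(X|Y) = 0.2873, H(Y|X) = 0.2873

Verification:
H(X) - H(X|Y) = 0.3010 - 0.2873 = 0.0137
H(Y) - H(Y|X) = 0.3010 - 0.2873 = 0.0137
H(X) + H(Y) - H(X,Y) = 0.3010 + 0.3010 - 0.5883 = 0.0137

All forms give I(X;Y) = 0.0137 dits. ✓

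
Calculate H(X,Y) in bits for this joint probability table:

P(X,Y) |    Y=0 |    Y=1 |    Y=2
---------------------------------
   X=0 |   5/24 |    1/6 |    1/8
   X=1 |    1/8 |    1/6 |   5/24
2.5546 bits

Joint entropy is H(X,Y) = -Σ_{x,y} p(x,y) log p(x,y).

Summing over all non-zero entries:
H(X,Y) = -[5/24·log_2(5/24) + 1/6·log_2(1/6) + 1/8·log_2(1/8) + 1/8·log_2(1/8) + 1/6·log_2(1/6) + 5/24·log_2(5/24)]
H(X,Y) = 2.5546 bits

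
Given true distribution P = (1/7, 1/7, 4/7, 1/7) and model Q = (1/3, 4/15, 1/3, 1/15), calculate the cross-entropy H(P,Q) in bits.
1.9627 bits

Cross-entropy: H(P,Q) = -Σ p(x) log q(x)

Alternatively: H(P,Q) = H(P) + D_KL(P||Q)
H(P) = 1.6645 bits
D_KL(P||Q) = 0.2982 bits

H(P,Q) = 1.6645 + 0.2982 = 1.9627 bits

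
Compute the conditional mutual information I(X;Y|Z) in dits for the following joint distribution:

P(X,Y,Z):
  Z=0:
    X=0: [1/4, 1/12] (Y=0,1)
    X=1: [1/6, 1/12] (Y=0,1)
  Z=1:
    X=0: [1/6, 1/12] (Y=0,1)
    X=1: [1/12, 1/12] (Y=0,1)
0.0036 dits

Conditional mutual information: I(X;Y|Z) = H(X|Z) + H(Y|Z) - H(X,Y|Z)

H(Z) = 0.2950
H(X,Z) = 0.5898 → H(X|Z) = 0.2948
H(Y,Z) = 0.5683 → H(Y|Z) = 0.2734
H(X,Y,Z) = 0.8596 → H(X,Y|Z) = 0.5646

I(X;Y|Z) = 0.2948 + 0.2734 - 0.5646 = 0.0036 dits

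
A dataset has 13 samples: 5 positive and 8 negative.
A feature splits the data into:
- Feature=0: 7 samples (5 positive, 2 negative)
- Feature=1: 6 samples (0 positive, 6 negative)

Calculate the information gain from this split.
0.4965 bits

Information Gain = H(Y) - H(Y|Feature)

Before split:
P(positive) = 5/13 = 0.3846
H(Y) = 0.9612 bits

After split:
Feature=0: H = 0.8631 bits (weight = 7/13)
Feature=1: H = 0.0000 bits (weight = 6/13)
H(Y|Feature) = (7/13)×0.8631 + (6/13)×0.0000 = 0.4648 bits

Information Gain = 0.9612 - 0.4648 = 0.4965 bits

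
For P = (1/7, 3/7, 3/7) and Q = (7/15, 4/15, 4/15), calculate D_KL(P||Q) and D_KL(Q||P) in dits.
D_KL(P||Q) = 0.1032, D_KL(Q||P) = 0.1300

KL divergence is not symmetric: D_KL(P||Q) ≠ D_KL(Q||P) in general.

D_KL(P||Q) = 0.1032 dits
D_KL(Q||P) = 0.1300 dits

No, they are not equal!

This asymmetry is why KL divergence is not a true distance metric.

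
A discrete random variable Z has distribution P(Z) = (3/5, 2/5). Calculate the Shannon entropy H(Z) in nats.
0.6730 nats

Shannon entropy is H(X) = -Σ p(x) log p(x).

For P = (3/5, 2/5):
H = -3/5 × log_e(3/5) -2/5 × log_e(2/5)
H = 0.6730 nats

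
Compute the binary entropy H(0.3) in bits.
0.8813 bits

The binary entropy function is:
H(p) = -p log(p) - (1-p) log(1-p)

H(0.3) = -0.3 × log_2(0.3) - 0.7 × log_2(0.7)
H(0.3) = 0.8813 bits

Note: Binary entropy is maximized at p=0.5 (H=1 bit) and minimized at p=0 or p=1 (H=0).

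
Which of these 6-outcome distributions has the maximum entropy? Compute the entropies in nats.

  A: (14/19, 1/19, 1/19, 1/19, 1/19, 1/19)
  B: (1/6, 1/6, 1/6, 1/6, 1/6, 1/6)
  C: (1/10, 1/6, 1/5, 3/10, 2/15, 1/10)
B

For a discrete distribution over n outcomes, entropy is maximized by the uniform distribution.

Computing entropies:
H(A) = 0.9999 nats
H(B) = 1.7918 nats
H(C) = 1.7109 nats

The uniform distribution (where all probabilities equal 1/6) achieves the maximum entropy of log_e(6) = 1.7918 nats.

Distribution B has the highest entropy.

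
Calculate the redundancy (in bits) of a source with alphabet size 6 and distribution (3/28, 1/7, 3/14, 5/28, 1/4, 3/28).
0.0733 bits

Redundancy measures how far a source is from maximum entropy:
R = H_max - H(X)

Maximum entropy for 6 symbols: H_max = log_2(6) = 2.5850 bits
Actual entropy: H(X) = 2.5116 bits
Redundancy: R = 2.5850 - 2.5116 = 0.0733 bits

This redundancy represents potential for compression: the source could be compressed by 0.0733 bits per symbol.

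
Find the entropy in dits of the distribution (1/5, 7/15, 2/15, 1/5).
0.5507 dits

Shannon entropy is H(X) = -Σ p(x) log p(x).

For P = (1/5, 7/15, 2/15, 1/5):
H = -1/5 × log_10(1/5) -7/15 × log_10(7/15) -2/15 × log_10(2/15) -1/5 × log_10(1/5)
H = 0.5507 dits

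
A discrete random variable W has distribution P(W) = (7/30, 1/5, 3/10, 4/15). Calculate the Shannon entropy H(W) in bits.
1.9839 bits

Shannon entropy is H(X) = -Σ p(x) log p(x).

For P = (7/30, 1/5, 3/10, 4/15):
H = -7/30 × log_2(7/30) -1/5 × log_2(1/5) -3/10 × log_2(3/10) -4/15 × log_2(4/15)
H = 1.9839 bits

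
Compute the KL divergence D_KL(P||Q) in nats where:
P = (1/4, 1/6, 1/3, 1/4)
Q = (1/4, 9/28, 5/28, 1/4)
0.0986 nats

KL divergence: D_KL(P||Q) = Σ p(x) log(p(x)/q(x))

Computing term by term:
  x=0: 1/4 × log_e[(1/4)/(1/4)] = 1/4 × 0.0000 = 0.0000
  x=1: 1/6 × log_e[(1/6)/(9/28)] = 1/6 × -0.6568 = -0.1095
  x=2: 1/3 × log_e[(1/3)/(5/28)] = 1/3 × 0.6242 = 0.2081
  x=3: 1/4 × log_e[(1/4)/(1/4)] = 1/4 × 0.0000 = 0.0000

D_KL(P||Q) = 0.0986 nats

Note: KL divergence is always non-negative and equals 0 iff P = Q.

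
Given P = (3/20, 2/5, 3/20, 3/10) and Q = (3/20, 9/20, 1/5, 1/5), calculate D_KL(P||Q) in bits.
0.0453 bits

KL divergence: D_KL(P||Q) = Σ p(x) log(p(x)/q(x))

Computing term by term:
  x=0: 3/20 × log_2[(3/20)/(3/20)] = 3/20 × 0.0000 = 0.0000
  x=1: 2/5 × log_2[(2/5)/(9/20)] = 2/5 × -0.1699 = -0.0680
  x=2: 3/20 × log_2[(3/20)/(1/5)] = 3/20 × -0.4150 = -0.0623
  x=3: 3/10 × log_2[(3/10)/(1/5)] = 3/10 × 0.5850 = 0.1755

D_KL(P||Q) = 0.0453 bits

Note: KL divergence is always non-negative and equals 0 iff P = Q.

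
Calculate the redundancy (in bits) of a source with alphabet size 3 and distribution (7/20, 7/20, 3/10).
0.0037 bits

Redundancy measures how far a source is from maximum entropy:
R = H_max - H(X)

Maximum entropy for 3 symbols: H_max = log_2(3) = 1.5850 bits
Actual entropy: H(X) = 1.5813 bits
Redundancy: R = 1.5850 - 1.5813 = 0.0037 bits

This redundancy represents potential for compression: the source could be compressed by 0.0037 bits per symbol.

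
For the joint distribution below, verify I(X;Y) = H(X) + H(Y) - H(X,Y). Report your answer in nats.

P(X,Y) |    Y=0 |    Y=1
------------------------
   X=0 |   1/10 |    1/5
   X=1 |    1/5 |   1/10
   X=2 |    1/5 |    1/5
I(X;Y) = 0.0340 nats

Mutual information has multiple equivalent forms:
- I(X;Y) = H(X) - H(X|Y)
- I(X;Y) = H(Y) - H(Y|X)
- I(X;Y) = H(X) + H(Y) - H(X,Y)

Computing all quantities:
H(X) = 1.0889, H(Y) = 0.6931, H(X,Y) = 1.7481
H(X|Y) = 1.0549, H(Y|X) = 0.6592

Verification:
H(X) - H(X|Y) = 1.0889 - 1.0549 = 0.0340
H(Y) - H(Y|X) = 0.6931 - 0.6592 = 0.0340
H(X) + H(Y) - H(X,Y) = 1.0889 + 0.6931 - 1.7481 = 0.0340

All forms give I(X;Y) = 0.0340 nats. ✓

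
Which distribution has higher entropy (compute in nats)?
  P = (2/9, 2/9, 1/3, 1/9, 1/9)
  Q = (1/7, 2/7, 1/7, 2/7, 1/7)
Q

Computing entropies in nats:
H(P) = 1.5230
H(Q) = 1.5498

Distribution Q has higher entropy.

Intuition: The distribution closer to uniform (more spread out) has higher entropy.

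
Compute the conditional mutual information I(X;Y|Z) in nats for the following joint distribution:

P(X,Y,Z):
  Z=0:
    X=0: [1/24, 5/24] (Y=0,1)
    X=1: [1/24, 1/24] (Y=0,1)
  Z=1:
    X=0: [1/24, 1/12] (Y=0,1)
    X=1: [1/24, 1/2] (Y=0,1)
0.0418 nats

Conditional mutual information: I(X;Y|Z) = H(X|Z) + H(Y|Z) - H(X,Y|Z)

H(Z) = 0.6365
H(X,Z) = 1.1457 → H(X|Z) = 0.5092
H(Y,Z) = 1.0751 → H(Y|Z) = 0.4386
H(X,Y,Z) = 1.5425 → H(X,Y|Z) = 0.9060

I(X;Y|Z) = 0.5092 + 0.4386 - 0.9060 = 0.0418 nats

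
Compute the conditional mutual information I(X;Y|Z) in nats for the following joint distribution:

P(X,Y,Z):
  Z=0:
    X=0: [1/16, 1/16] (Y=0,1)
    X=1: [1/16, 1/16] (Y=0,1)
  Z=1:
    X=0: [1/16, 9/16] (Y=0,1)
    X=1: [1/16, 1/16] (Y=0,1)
0.0481 nats

Conditional mutual information: I(X;Y|Z) = H(X|Z) + H(Y|Z) - H(X,Y|Z)

H(Z) = 0.5623
H(X,Z) = 1.0735 → H(X|Z) = 0.5112
H(Y,Z) = 1.0735 → H(Y|Z) = 0.5112
H(X,Y,Z) = 1.5366 → H(X,Y|Z) = 0.9743

I(X;Y|Z) = 0.5112 + 0.5112 - 0.9743 = 0.0481 nats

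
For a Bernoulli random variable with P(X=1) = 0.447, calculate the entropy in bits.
0.9919 bits

The binary entropy function is:
H(p) = -p log(p) - (1-p) log(1-p)

H(0.447) = -0.447 × log_2(0.447) - 0.553 × log_2(0.553)
H(0.447) = 0.9919 bits

Note: Binary entropy is maximized at p=0.5 (H=1 bit) and minimized at p=0 or p=1 (H=0).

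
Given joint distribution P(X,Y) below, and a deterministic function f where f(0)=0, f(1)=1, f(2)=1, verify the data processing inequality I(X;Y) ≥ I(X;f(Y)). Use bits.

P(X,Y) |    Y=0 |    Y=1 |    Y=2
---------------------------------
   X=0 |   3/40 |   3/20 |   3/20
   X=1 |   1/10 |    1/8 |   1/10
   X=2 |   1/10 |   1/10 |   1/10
I(X;Y) = 0.0143, I(X;f(Y)) = 0.0129, inequality holds: 0.0143 ≥ 0.0129

Data Processing Inequality: For any Markov chain X → Y → Z, we have I(X;Y) ≥ I(X;Z).

Here Z = f(Y) is a deterministic function of Y, forming X → Y → Z.

Original I(X;Y) = 0.0143 bits

After applying f:
P(X,Z) where Z=f(Y):
- P(X,Z=0) = P(X,Y=0)
- P(X,Z=1) = P(X,Y=1) + P(X,Y=2)

I(X;Z) = I(X;f(Y)) = 0.0129 bits

Verification: 0.0143 ≥ 0.0129 ✓

Information cannot be created by processing; the function f can only lose information about X.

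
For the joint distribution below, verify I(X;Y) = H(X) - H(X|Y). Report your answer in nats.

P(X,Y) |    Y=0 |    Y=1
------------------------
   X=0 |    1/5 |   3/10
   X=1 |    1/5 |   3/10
I(X;Y) = 0.0000 nats

Mutual information has multiple equivalent forms:
- I(X;Y) = H(X) - H(X|Y)
- I(X;Y) = H(Y) - H(Y|X)
- I(X;Y) = H(X) + H(Y) - H(X,Y)

Computing all quantities:
H(X) = 0.6931, H(Y) = 0.6730, H(X,Y) = 1.3662
H(X|Y) = 0.6931, H(Y|X) = 0.6730

Verification:
H(X) - H(X|Y) = 0.6931 - 0.6931 = 0.0000
H(Y) - H(Y|X) = 0.6730 - 0.6730 = 0.0000
H(X) + H(Y) - H(X,Y) = 0.6931 + 0.6730 - 1.3662 = 0.0000

All forms give I(X;Y) = 0.0000 nats. ✓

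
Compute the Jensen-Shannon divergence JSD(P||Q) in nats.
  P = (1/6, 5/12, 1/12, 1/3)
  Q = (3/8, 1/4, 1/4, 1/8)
0.0775 nats

Jensen-Shannon divergence is:
JSD(P||Q) = 0.5 × D_KL(P||M) + 0.5 × D_KL(Q||M)
where M = 0.5 × (P + Q) is the mixture distribution.

M = 0.5 × (1/6, 5/12, 1/12, 1/3) + 0.5 × (3/8, 1/4, 1/4, 1/8) = (0.270833, 1/3, 1/6, 0.229167)

D_KL(P||M) = 0.0792 nats
D_KL(Q||M) = 0.0757 nats

JSD(P||Q) = 0.5 × 0.0792 + 0.5 × 0.0757 = 0.0775 nats

Unlike KL divergence, JSD is symmetric and bounded: 0 ≤ JSD ≤ log(2).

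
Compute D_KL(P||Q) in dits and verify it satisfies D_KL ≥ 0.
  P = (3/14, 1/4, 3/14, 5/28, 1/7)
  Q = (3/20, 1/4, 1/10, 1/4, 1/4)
0.0433 dits

KL divergence satisfies the Gibbs inequality: D_KL(P||Q) ≥ 0 for all distributions P, Q.

D_KL(P||Q) = Σ p(x) log(p(x)/q(x))
Term by term:
  x=0: 3/14 × log_10[(3/14)/(3/20)] = 0.0332
  x=1: 1/4 × log_10[(1/4)/(1/4)] = 0.0000
  x=2: 3/14 × log_10[(3/14)/(1/10)] = 0.0709
  x=3: 5/28 × log_10[(5/28)/(1/4)] = -0.0261
  x=4: 1/7 × log_10[(1/7)/(1/4)] = -0.0347
D_KL(P||Q) = 0.0433 dits

D_KL(P||Q) = 0.0433 ≥ 0 ✓

This non-negativity is a fundamental property: relative entropy cannot be negative because it measures how different Q is from P.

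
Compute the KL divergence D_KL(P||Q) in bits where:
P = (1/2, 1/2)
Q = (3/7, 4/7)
0.0149 bits

KL divergence: D_KL(P||Q) = Σ p(x) log(p(x)/q(x))

Computing term by term:
  x=0: 1/2 × log_2[(1/2)/(3/7)] = 1/2 × 0.2224 = 0.1112
  x=1: 1/2 × log_2[(1/2)/(4/7)] = 1/2 × -0.1926 = -0.0963

D_KL(P||Q) = 0.0149 bits

Note: KL divergence is always non-negative and equals 0 iff P = Q.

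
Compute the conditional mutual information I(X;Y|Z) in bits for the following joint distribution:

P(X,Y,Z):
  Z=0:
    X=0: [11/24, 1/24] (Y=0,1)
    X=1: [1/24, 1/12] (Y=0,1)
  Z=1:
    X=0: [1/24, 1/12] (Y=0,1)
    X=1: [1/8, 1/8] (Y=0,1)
0.1364 bits

Conditional mutual information: I(X;Y|Z) = H(X|Z) + H(Y|Z) - H(X,Y|Z)

H(Z) = 0.9544
H(X,Z) = 1.7500 → H(X|Z) = 0.7956
H(Y,Z) = 1.7773 → H(Y|Z) = 0.8229
H(X,Y,Z) = 2.4365 → H(X,Y|Z) = 1.4820

I(X;Y|Z) = 0.7956 + 0.8229 - 1.4820 = 0.1364 bits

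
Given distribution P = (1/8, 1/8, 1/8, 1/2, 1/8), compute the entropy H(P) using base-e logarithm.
1.3863 nats

Shannon entropy is H(X) = -Σ p(x) log p(x).

For P = (1/8, 1/8, 1/8, 1/2, 1/8):
H = -1/8 × log_e(1/8) -1/8 × log_e(1/8) -1/8 × log_e(1/8) -1/2 × log_e(1/2) -1/8 × log_e(1/8)
H = 1.3863 nats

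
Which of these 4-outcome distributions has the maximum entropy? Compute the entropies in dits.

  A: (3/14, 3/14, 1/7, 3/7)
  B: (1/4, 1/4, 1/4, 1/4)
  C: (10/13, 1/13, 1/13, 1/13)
B

For a discrete distribution over n outcomes, entropy is maximized by the uniform distribution.

Computing entropies:
H(A) = 0.5651 dits
H(B) = 0.6021 dits
H(C) = 0.3447 dits

The uniform distribution (where all probabilities equal 1/4) achieves the maximum entropy of log_10(4) = 0.6021 dits.

Distribution B has the highest entropy.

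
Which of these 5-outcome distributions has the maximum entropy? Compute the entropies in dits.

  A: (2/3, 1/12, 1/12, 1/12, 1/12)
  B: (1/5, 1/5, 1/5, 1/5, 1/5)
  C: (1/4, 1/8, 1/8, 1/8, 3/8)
B

For a discrete distribution over n outcomes, entropy is maximized by the uniform distribution.

Computing entropies:
H(A) = 0.4771 dits
H(B) = 0.6990 dits
H(C) = 0.6489 dits

The uniform distribution (where all probabilities equal 1/5) achieves the maximum entropy of log_10(5) = 0.6990 dits.

Distribution B has the highest entropy.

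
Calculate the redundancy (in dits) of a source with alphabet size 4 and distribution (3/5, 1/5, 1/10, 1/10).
0.1292 dits

Redundancy measures how far a source is from maximum entropy:
R = H_max - H(X)

Maximum entropy for 4 symbols: H_max = log_10(4) = 0.6021 dits
Actual entropy: H(X) = 0.4729 dits
Redundancy: R = 0.6021 - 0.4729 = 0.1292 dits

This redundancy represents potential for compression: the source could be compressed by 0.1292 dits per symbol.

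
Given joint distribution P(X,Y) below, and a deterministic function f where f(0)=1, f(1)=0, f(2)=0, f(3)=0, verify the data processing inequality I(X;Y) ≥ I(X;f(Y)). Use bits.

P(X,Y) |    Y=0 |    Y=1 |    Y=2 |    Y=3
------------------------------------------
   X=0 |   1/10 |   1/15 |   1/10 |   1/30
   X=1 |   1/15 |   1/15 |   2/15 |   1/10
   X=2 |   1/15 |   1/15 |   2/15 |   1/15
I(X;Y) = 0.0315, I(X;f(Y)) = 0.0168, inequality holds: 0.0315 ≥ 0.0168

Data Processing Inequality: For any Markov chain X → Y → Z, we have I(X;Y) ≥ I(X;Z).

Here Z = f(Y) is a deterministic function of Y, forming X → Y → Z.

Original I(X;Y) = 0.0315 bits

After applying f:
P(X,Z) where Z=f(Y):
- P(X,Z=0) = P(X,Y=1) + P(X,Y=2) + P(X,Y=3)
- P(X,Z=1) = P(X,Y=0)

I(X;Z) = I(X;f(Y)) = 0.0168 bits

Verification: 0.0315 ≥ 0.0168 ✓

Information cannot be created by processing; the function f can only lose information about X.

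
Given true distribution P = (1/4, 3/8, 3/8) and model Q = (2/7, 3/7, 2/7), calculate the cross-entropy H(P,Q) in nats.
1.1007 nats

Cross-entropy: H(P,Q) = -Σ p(x) log q(x)

Alternatively: H(P,Q) = H(P) + D_KL(P||Q)
H(P) = 1.0822 nats
D_KL(P||Q) = 0.0185 nats

H(P,Q) = 1.0822 + 0.0185 = 1.1007 nats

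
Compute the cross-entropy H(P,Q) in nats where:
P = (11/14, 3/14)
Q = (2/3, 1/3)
0.5540 nats

Cross-entropy: H(P,Q) = -Σ p(x) log q(x)

Alternatively: H(P,Q) = H(P) + D_KL(P||Q)
H(P) = 0.5196 nats
D_KL(P||Q) = 0.0344 nats

H(P,Q) = 0.5196 + 0.0344 = 0.5540 nats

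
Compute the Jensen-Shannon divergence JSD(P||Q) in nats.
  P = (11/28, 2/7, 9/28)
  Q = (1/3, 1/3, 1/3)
0.0022 nats

Jensen-Shannon divergence is:
JSD(P||Q) = 0.5 × D_KL(P||M) + 0.5 × D_KL(Q||M)
where M = 0.5 × (P + Q) is the mixture distribution.

M = 0.5 × (11/28, 2/7, 9/28) + 0.5 × (1/3, 1/3, 1/3) = (0.363095, 0.309524, 0.327381)

D_KL(P||M) = 0.0022 nats
D_KL(Q||M) = 0.0022 nats

JSD(P||Q) = 0.5 × 0.0022 + 0.5 × 0.0022 = 0.0022 nats

Unlike KL divergence, JSD is symmetric and bounded: 0 ≤ JSD ≤ log(2).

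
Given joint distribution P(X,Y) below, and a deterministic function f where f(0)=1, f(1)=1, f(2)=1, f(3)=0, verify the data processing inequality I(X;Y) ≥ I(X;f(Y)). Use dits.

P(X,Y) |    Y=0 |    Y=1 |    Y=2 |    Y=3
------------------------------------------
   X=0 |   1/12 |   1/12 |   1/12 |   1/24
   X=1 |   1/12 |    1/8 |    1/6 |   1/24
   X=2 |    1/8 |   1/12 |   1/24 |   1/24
I(X;Y) = 0.0165, I(X;f(Y)) = 0.0009, inequality holds: 0.0165 ≥ 0.0009

Data Processing Inequality: For any Markov chain X → Y → Z, we have I(X;Y) ≥ I(X;Z).

Here Z = f(Y) is a deterministic function of Y, forming X → Y → Z.

Original I(X;Y) = 0.0165 dits

After applying f:
P(X,Z) where Z=f(Y):
- P(X,Z=0) = P(X,Y=3)
- P(X,Z=1) = P(X,Y=0) + P(X,Y=1) + P(X,Y=2)

I(X;Z) = I(X;f(Y)) = 0.0009 dits

Verification: 0.0165 ≥ 0.0009 ✓

Information cannot be created by processing; the function f can only lose information about X.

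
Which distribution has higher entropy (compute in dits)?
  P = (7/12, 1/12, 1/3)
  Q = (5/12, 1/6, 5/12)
Q

Computing entropies in dits:
H(P) = 0.3855
H(Q) = 0.4465

Distribution Q has higher entropy.

Intuition: The distribution closer to uniform (more spread out) has higher entropy.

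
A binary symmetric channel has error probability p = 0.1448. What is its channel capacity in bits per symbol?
0.4033 bits

For a binary symmetric channel (BSC) with error probability p:
Capacity C = 1 - H(p) bits per symbol

where H(p) = -p log₂(p) - (1-p) log₂(1-p) is the binary entropy function.

H(0.1448) = 0.5967 bits
C = 1 - 0.5967 = 0.4033 bits per symbol

This means we can reliably transmit up to 0.4033 bits of information per channel use.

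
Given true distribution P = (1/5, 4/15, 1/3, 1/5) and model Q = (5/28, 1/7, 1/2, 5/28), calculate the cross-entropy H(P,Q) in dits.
0.6250 dits

Cross-entropy: H(P,Q) = -Σ p(x) log q(x)

Alternatively: H(P,Q) = H(P) + D_KL(P||Q)
H(P) = 0.5917 dits
D_KL(P||Q) = 0.0333 dits

H(P,Q) = 0.5917 + 0.0333 = 0.6250 dits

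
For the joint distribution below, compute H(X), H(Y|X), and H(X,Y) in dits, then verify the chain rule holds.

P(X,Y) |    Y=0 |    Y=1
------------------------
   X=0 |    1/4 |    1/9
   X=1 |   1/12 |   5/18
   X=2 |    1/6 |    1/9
H(X,Y) = 0.7367, H(X) = 0.4740, H(Y|X) = 0.2627 (all in dits)

Chain rule: H(X,Y) = H(X) + H(Y|X)

Left side — joint entropy directly:
H(X,Y) = -Σ p(x,y) log p(x,y) = 0.7367 dits

Right side — compute H(Y|X) from the conditional distributions:
P(X) = (13/36, 13/36, 5/18), so H(X) = 0.4740 dits
H(Y|X) = Σ_x P(X=x) · H(Y|X=x):
  P(Y|X=0) = (9/13, 4/13), H(Y|X=0) = 0.2681, weight P(X=0) = 13/36
  P(Y|X=1) = (3/13, 10/13), H(Y|X=1) = 0.2346, weight P(X=1) = 13/36
  P(Y|X=2) = (3/5, 2/5), H(Y|X=2) = 0.2923, weight P(X=2) = 5/18
H(Y|X) = 0.2627 dits

H(X) + H(Y|X) = 0.4740 + 0.2627 = 0.7367 dits

Both sides equal 0.7367 dits. ✓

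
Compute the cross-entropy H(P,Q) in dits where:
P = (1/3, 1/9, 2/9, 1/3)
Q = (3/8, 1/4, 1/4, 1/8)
0.6437 dits

Cross-entropy: H(P,Q) = -Σ p(x) log q(x)

Alternatively: H(P,Q) = H(P) + D_KL(P||Q)
H(P) = 0.5693 dits
D_KL(P||Q) = 0.0744 dits

H(P,Q) = 0.5693 + 0.0744 = 0.6437 dits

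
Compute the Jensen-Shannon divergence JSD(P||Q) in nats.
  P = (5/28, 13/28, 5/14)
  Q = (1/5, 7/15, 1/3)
0.0005 nats

Jensen-Shannon divergence is:
JSD(P||Q) = 0.5 × D_KL(P||M) + 0.5 × D_KL(Q||M)
where M = 0.5 × (P + Q) is the mixture distribution.

M = 0.5 × (5/28, 13/28, 5/14) + 0.5 × (1/5, 7/15, 1/3) = (0.189286, 0.465476, 0.345238)

D_KL(P||M) = 0.0005 nats
D_KL(Q||M) = 0.0005 nats

JSD(P||Q) = 0.5 × 0.0005 + 0.5 × 0.0005 = 0.0005 nats

Unlike KL divergence, JSD is symmetric and bounded: 0 ≤ JSD ≤ log(2).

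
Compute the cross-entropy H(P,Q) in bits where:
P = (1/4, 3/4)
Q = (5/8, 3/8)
1.2308 bits

Cross-entropy: H(P,Q) = -Σ p(x) log q(x)

Alternatively: H(P,Q) = H(P) + D_KL(P||Q)
H(P) = 0.8113 bits
D_KL(P||Q) = 0.4195 bits

H(P,Q) = 0.8113 + 0.4195 = 1.2308 bits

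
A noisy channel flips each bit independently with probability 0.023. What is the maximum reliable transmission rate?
0.8420 bits

For a binary symmetric channel (BSC) with error probability p:
Capacity C = 1 - H(p) bits per symbol

where H(p) = -p log₂(p) - (1-p) log₂(1-p) is the binary entropy function.

H(0.023) = 0.1580 bits
C = 1 - 0.1580 = 0.8420 bits per symbol

This means we can reliably transmit up to 0.8420 bits of information per channel use.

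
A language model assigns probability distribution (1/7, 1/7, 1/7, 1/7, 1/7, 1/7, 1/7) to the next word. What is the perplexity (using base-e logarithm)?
7.0000

Perplexity is e^H (or exp(H) for natural log).

First, H = -Σ p log p = 1.9459 nats
Perplexity = e^1.9459 = 7.0000

Interpretation: The model's uncertainty is equivalent to choosing uniformly among 7.0 options.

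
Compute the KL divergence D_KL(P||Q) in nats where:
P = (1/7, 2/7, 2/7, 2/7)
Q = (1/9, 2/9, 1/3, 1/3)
0.0196 nats

KL divergence: D_KL(P||Q) = Σ p(x) log(p(x)/q(x))

Computing term by term:
  x=0: 1/7 × log_e[(1/7)/(1/9)] = 1/7 × 0.2513 = 0.0359
  x=1: 2/7 × log_e[(2/7)/(2/9)] = 2/7 × 0.2513 = 0.0718
  x=2: 2/7 × log_e[(2/7)/(1/3)] = 2/7 × -0.1542 = -0.0440
  x=3: 2/7 × log_e[(2/7)/(1/3)] = 2/7 × -0.1542 = -0.0440

D_KL(P||Q) = 0.0196 nats

Note: KL divergence is always non-negative and equals 0 iff P = Q.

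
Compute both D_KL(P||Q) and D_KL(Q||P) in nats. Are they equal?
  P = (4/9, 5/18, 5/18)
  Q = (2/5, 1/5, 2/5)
D_KL(P||Q) = 0.0368, D_KL(Q||P) = 0.0380

KL divergence is not symmetric: D_KL(P||Q) ≠ D_KL(Q||P) in general.

D_KL(P||Q) = 0.0368 nats
D_KL(Q||P) = 0.0380 nats

No, they are not equal!

This asymmetry is why KL divergence is not a true distance metric.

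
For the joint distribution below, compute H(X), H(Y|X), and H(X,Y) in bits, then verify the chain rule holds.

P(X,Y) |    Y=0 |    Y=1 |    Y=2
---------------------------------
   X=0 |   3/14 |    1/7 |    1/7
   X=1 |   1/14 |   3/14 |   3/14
H(X,Y) = 2.5027, H(X) = 1.0000, H(Y|X) = 1.5027 (all in bits)

Chain rule: H(X,Y) = H(X) + H(Y|X)

Left side — joint entropy directly:
H(X,Y) = -Σ p(x,y) log p(x,y) = 2.5027 bits

Right side — compute H(Y|X) from the conditional distributions:
P(X) = (1/2, 1/2), so H(X) = 1.0000 bits
H(Y|X) = Σ_x P(X=x) · H(Y|X=x):
  P(Y|X=0) = (3/7, 2/7, 2/7), H(Y|X=0) = 1.5567, weight P(X=0) = 1/2
  P(Y|X=1) = (1/7, 3/7, 3/7), H(Y|X=1) = 1.4488, weight P(X=1) = 1/2
H(Y|X) = 1.5027 bits

H(X) + H(Y|X) = 1.0000 + 1.5027 = 2.5027 bits

Both sides equal 2.5027 bits. ✓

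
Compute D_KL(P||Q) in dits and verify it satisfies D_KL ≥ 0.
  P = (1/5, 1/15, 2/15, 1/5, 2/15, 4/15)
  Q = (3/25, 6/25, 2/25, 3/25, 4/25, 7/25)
0.0650 dits

KL divergence satisfies the Gibbs inequality: D_KL(P||Q) ≥ 0 for all distributions P, Q.

D_KL(P||Q) = Σ p(x) log(p(x)/q(x))
Term by term:
  x=0: 1/5 × log_10[(1/5)/(3/25)] = 0.0444
  x=1: 1/15 × log_10[(1/15)/(6/25)] = -0.0371
  x=2: 2/15 × log_10[(2/15)/(2/25)] = 0.0296
  x=3: 1/5 × log_10[(1/5)/(3/25)] = 0.0444
  x=4: 2/15 × log_10[(2/15)/(4/25)] = -0.0106
  x=5: 4/15 × log_10[(4/15)/(7/25)] = -0.0057
D_KL(P||Q) = 0.0650 dits

D_KL(P||Q) = 0.0650 ≥ 0 ✓

This non-negativity is a fundamental property: relative entropy cannot be negative because it measures how different Q is from P.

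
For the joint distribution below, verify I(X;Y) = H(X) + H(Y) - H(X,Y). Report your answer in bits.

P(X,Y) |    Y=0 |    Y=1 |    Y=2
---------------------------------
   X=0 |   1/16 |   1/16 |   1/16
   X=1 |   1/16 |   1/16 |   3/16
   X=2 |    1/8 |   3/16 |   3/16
I(X;Y) = 0.0399 bits

Mutual information has multiple equivalent forms:
- I(X;Y) = H(X) - H(X|Y)
- I(X;Y) = H(Y) - H(Y|X)
- I(X;Y) = H(X) + H(Y) - H(X,Y)

Computing all quantities:
H(X) = 1.4772, H(Y) = 1.5462, H(X,Y) = 2.9835
H(X|Y) = 1.4373, H(Y|X) = 1.5062

Verification:
H(X) - H(X|Y) = 1.4772 - 1.4373 = 0.0399
H(Y) - H(Y|X) = 1.5462 - 1.5062 = 0.0399
H(X) + H(Y) - H(X,Y) = 1.4772 + 1.5462 - 2.9835 = 0.0399

All forms give I(X;Y) = 0.0399 bits. ✓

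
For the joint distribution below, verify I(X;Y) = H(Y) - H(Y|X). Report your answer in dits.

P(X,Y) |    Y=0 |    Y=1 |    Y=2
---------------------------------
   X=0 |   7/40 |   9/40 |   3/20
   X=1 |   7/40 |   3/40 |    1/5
I(X;Y) = 0.0164 dits

Mutual information has multiple equivalent forms:
- I(X;Y) = H(X) - H(X|Y)
- I(X;Y) = H(Y) - H(Y|X)
- I(X;Y) = H(X) + H(Y) - H(X,Y)

Computing all quantities:
H(X) = 0.2989, H(Y) = 0.4760, H(X,Y) = 0.7584
H(X|Y) = 0.2824, H(Y|X) = 0.4596

Verification:
H(X) - H(X|Y) = 0.2989 - 0.2824 = 0.0164
H(Y) - H(Y|X) = 0.4760 - 0.4596 = 0.0164
H(X) + H(Y) - H(X,Y) = 0.2989 + 0.4760 - 0.7584 = 0.0164

All forms give I(X;Y) = 0.0164 dits. ✓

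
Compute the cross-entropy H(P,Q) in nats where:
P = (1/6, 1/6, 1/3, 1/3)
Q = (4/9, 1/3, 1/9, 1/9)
1.7831 nats

Cross-entropy: H(P,Q) = -Σ p(x) log q(x)

Alternatively: H(P,Q) = H(P) + D_KL(P||Q)
H(P) = 1.3297 nats
D_KL(P||Q) = 0.4534 nats

H(P,Q) = 1.3297 + 0.4534 = 1.7831 nats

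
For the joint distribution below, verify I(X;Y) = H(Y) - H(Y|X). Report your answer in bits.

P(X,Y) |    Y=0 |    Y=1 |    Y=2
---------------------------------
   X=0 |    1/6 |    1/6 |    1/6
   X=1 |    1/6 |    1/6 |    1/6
I(X;Y) = 0.0000 bits

Mutual information has multiple equivalent forms:
- I(X;Y) = H(X) - H(X|Y)
- I(X;Y) = H(Y) - H(Y|X)
- I(X;Y) = H(X) + H(Y) - H(X,Y)

Computing all quantities:
H(X) = 1.0000, H(Y) = 1.5850, H(X,Y) = 2.5850
H(X|Y) = 1.0000, H(Y|X) = 1.5850

Verification:
H(X) - H(X|Y) = 1.0000 - 1.0000 = 0.0000
H(Y) - H(Y|X) = 1.5850 - 1.5850 = 0.0000
H(X) + H(Y) - H(X,Y) = 1.0000 + 1.5850 - 2.5850 = 0.0000

All forms give I(X;Y) = 0.0000 bits. ✓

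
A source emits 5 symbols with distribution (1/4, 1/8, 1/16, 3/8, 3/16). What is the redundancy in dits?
0.0643 dits

Redundancy measures how far a source is from maximum entropy:
R = H_max - H(X)

Maximum entropy for 5 symbols: H_max = log_10(5) = 0.6990 dits
Actual entropy: H(X) = 0.6347 dits
Redundancy: R = 0.6990 - 0.6347 = 0.0643 dits

This redundancy represents potential for compression: the source could be compressed by 0.0643 dits per symbol.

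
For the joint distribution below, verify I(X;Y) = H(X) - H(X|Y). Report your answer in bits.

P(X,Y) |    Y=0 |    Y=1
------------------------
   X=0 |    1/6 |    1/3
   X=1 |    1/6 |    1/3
I(X;Y) = 0.0000 bits

Mutual information has multiple equivalent forms:
- I(X;Y) = H(X) - H(X|Y)
- I(X;Y) = H(Y) - H(Y|X)
- I(X;Y) = H(X) + H(Y) - H(X,Y)

Computing all quantities:
H(X) = 1.0000, H(Y) = 0.9183, H(X,Y) = 1.9183
H(X|Y) = 1.0000, H(Y|X) = 0.9183

Verification:
H(X) - H(X|Y) = 1.0000 - 1.0000 = 0.0000
H(Y) - H(Y|X) = 0.9183 - 0.9183 = 0.0000
H(X) + H(Y) - H(X,Y) = 1.0000 + 0.9183 - 1.9183 = 0.0000

All forms give I(X;Y) = 0.0000 bits. ✓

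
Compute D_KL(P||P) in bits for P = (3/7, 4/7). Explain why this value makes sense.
0.0000 bits

KL divergence satisfies the Gibbs inequality: D_KL(P||Q) ≥ 0 for all distributions P, Q.

D_KL(P||Q) = Σ p(x) log(p(x)/q(x))
Each term is p(x) × log_2(p(x)/p(x)) = p(x) × log_2(1) = 0, so the sum is 0.
D_KL(P||Q) = 0.0000 bits

When P = Q, the KL divergence is exactly 0, as there is no 'divergence' between identical distributions.

This non-negativity is a fundamental property: relative entropy cannot be negative because it measures how different Q is from P.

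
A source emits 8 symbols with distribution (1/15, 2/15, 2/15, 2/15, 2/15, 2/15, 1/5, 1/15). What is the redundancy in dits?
0.0231 dits

Redundancy measures how far a source is from maximum entropy:
R = H_max - H(X)

Maximum entropy for 8 symbols: H_max = log_10(8) = 0.9031 dits
Actual entropy: H(X) = 0.8800 dits
Redundancy: R = 0.9031 - 0.8800 = 0.0231 dits

This redundancy represents potential for compression: the source could be compressed by 0.0231 dits per symbol.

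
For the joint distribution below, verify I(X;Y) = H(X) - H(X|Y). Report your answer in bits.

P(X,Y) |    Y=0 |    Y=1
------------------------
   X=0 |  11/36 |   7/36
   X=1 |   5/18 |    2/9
I(X;Y) = 0.0023 bits

Mutual information has multiple equivalent forms:
- I(X;Y) = H(X) - H(X|Y)
- I(X;Y) = H(Y) - H(Y|X)
- I(X;Y) = H(X) + H(Y) - H(X,Y)

Computing all quantities:
H(X) = 1.0000, H(Y) = 0.9799, H(X,Y) = 1.9776
H(X|Y) = 0.9977, H(Y|X) = 0.9776

Verification:
H(X) - H(X|Y) = 1.0000 - 0.9977 = 0.0023
H(Y) - H(Y|X) = 0.9799 - 0.9776 = 0.0023
H(X) + H(Y) - H(X,Y) = 1.0000 + 0.9799 - 1.9776 = 0.0023

All forms give I(X;Y) = 0.0023 bits. ✓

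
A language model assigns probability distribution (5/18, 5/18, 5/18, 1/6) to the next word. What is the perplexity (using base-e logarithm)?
3.9199

Perplexity is e^H (or exp(H) for natural log).

First, H = -Σ p log p = 1.3661 nats
Perplexity = e^1.3661 = 3.9199

Interpretation: The model's uncertainty is equivalent to choosing uniformly among 3.9 options.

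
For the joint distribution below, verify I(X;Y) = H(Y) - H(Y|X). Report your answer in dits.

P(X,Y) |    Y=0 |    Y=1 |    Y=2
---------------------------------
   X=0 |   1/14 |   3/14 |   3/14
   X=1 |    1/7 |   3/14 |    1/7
I(X;Y) = 0.0084 dits

Mutual information has multiple equivalent forms:
- I(X;Y) = H(X) - H(X|Y)
- I(X;Y) = H(Y) - H(Y|X)
- I(X;Y) = H(X) + H(Y) - H(X,Y)

Computing all quantities:
H(X) = 0.3010, H(Y) = 0.4608, H(X,Y) = 0.7534
H(X|Y) = 0.2926, H(Y|X) = 0.4524

Verification:
H(X) - H(X|Y) = 0.3010 - 0.2926 = 0.0084
H(Y) - H(Y|X) = 0.4608 - 0.4524 = 0.0084
H(X) + H(Y) - H(X,Y) = 0.3010 + 0.4608 - 0.7534 = 0.0084

All forms give I(X;Y) = 0.0084 dits. ✓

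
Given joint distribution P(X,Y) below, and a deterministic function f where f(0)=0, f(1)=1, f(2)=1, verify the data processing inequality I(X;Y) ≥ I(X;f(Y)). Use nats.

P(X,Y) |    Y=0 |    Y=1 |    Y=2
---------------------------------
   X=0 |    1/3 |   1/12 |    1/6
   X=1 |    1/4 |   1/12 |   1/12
I(X;Y) = 0.0062, I(X;f(Y)) = 0.0004, inequality holds: 0.0062 ≥ 0.0004

Data Processing Inequality: For any Markov chain X → Y → Z, we have I(X;Y) ≥ I(X;Z).

Here Z = f(Y) is a deterministic function of Y, forming X → Y → Z.

Original I(X;Y) = 0.0062 nats

After applying f:
P(X,Z) where Z=f(Y):
- P(X,Z=0) = P(X,Y=0)
- P(X,Z=1) = P(X,Y=1) + P(X,Y=2)

I(X;Z) = I(X;f(Y)) = 0.0004 nats

Verification: 0.0062 ≥ 0.0004 ✓

Information cannot be created by processing; the function f can only lose information about X.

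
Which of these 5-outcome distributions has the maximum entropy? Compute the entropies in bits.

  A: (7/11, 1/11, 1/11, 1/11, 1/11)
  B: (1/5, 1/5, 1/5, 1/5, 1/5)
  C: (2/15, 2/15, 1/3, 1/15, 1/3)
B

For a discrete distribution over n outcomes, entropy is maximized by the uniform distribution.

Computing entropies:
H(A) = 1.6729 bits
H(B) = 2.3219 bits
H(C) = 2.0923 bits

The uniform distribution (where all probabilities equal 1/5) achieves the maximum entropy of log_2(5) = 2.3219 bits.

Distribution B has the highest entropy.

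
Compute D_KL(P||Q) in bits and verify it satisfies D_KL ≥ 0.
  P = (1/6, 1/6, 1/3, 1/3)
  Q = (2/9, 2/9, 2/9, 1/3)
0.0566 bits

KL divergence satisfies the Gibbs inequality: D_KL(P||Q) ≥ 0 for all distributions P, Q.

D_KL(P||Q) = Σ p(x) log(p(x)/q(x))
Term by term:
  x=0: 1/6 × log_2[(1/6)/(2/9)] = -0.0692
  x=1: 1/6 × log_2[(1/6)/(2/9)] = -0.0692
  x=2: 1/3 × log_2[(1/3)/(2/9)] = 0.1950
  x=3: 1/3 × log_2[(1/3)/(1/3)] = 0.0000
D_KL(P||Q) = 0.0566 bits

D_KL(P||Q) = 0.0566 ≥ 0 ✓

This non-negativity is a fundamental property: relative entropy cannot be negative because it measures how different Q is from P.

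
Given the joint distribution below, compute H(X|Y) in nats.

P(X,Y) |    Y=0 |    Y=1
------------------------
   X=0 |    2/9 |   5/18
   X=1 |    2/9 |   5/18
0.6931 nats

Using the chain rule: H(X|Y) = H(X,Y) - H(Y)

First, compute H(X,Y) = 1.3801 nats

Marginal P(Y) = (4/9, 5/9)
H(Y) = 0.6870 nats

H(X|Y) = H(X,Y) - H(Y) = 1.3801 - 0.6870 = 0.6931 nats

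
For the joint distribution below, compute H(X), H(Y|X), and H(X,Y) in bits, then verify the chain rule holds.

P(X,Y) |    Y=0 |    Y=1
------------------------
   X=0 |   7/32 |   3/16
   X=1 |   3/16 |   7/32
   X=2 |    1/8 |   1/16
H(X,Y) = 2.4899, H(X) = 1.5087, H(Y|X) = 0.9812 (all in bits)

Chain rule: H(X,Y) = H(X) + H(Y|X)

Left side — joint entropy directly:
H(X,Y) = -Σ p(x,y) log p(x,y) = 2.4899 bits

Right side — compute H(Y|X) from the conditional distributions:
P(X) = (13/32, 13/32, 3/16), so H(X) = 1.5087 bits
H(Y|X) = Σ_x P(X=x) · H(Y|X=x):
  P(Y|X=0) = (7/13, 6/13), H(Y|X=0) = 0.9957, weight P(X=0) = 13/32
  P(Y|X=1) = (6/13, 7/13), H(Y|X=1) = 0.9957, weight P(X=1) = 13/32
  P(Y|X=2) = (2/3, 1/3), H(Y|X=2) = 0.9183, weight P(X=2) = 3/16
H(Y|X) = 0.9812 bits

H(X) + H(Y|X) = 1.5087 + 0.9812 = 2.4899 bits

Both sides equal 2.4899 bits. ✓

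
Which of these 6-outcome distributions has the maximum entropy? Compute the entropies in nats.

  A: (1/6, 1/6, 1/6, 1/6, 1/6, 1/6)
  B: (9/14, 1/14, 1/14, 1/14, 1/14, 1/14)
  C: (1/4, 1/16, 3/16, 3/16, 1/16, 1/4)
A

For a discrete distribution over n outcomes, entropy is maximized by the uniform distribution.

Computing entropies:
H(A) = 1.7918 nats
H(B) = 1.2266 nats
H(C) = 1.6675 nats

The uniform distribution (where all probabilities equal 1/6) achieves the maximum entropy of log_e(6) = 1.7918 nats.

Distribution A has the highest entropy.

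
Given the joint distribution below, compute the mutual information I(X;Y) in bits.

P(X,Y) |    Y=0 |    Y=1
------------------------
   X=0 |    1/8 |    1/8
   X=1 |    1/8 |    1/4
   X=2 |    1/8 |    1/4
0.0157 bits

Mutual information: I(X;Y) = H(X) + H(Y) - H(X,Y)

Marginals:
P(X) = (1/4, 3/8, 3/8), H(X) = 1.5613 bits
P(Y) = (3/8, 5/8), H(Y) = 0.9544 bits

Joint entropy: H(X,Y) = 2.5000 bits

I(X;Y) = 1.5613 + 0.9544 - 2.5000 = 0.0157 bits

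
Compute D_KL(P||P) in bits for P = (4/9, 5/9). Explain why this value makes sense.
0.0000 bits

KL divergence satisfies the Gibbs inequality: D_KL(P||Q) ≥ 0 for all distributions P, Q.

D_KL(P||Q) = Σ p(x) log(p(x)/q(x))
Each term is p(x) × log_2(p(x)/p(x)) = p(x) × log_2(1) = 0, so the sum is 0.
D_KL(P||Q) = 0.0000 bits

When P = Q, the KL divergence is exactly 0, as there is no 'divergence' between identical distributions.

This non-negativity is a fundamental property: relative entropy cannot be negative because it measures how different Q is from P.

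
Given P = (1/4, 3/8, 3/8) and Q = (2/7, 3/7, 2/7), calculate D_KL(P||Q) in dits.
0.0080 dits

KL divergence: D_KL(P||Q) = Σ p(x) log(p(x)/q(x))

Computing term by term:
  x=0: 1/4 × log_10[(1/4)/(2/7)] = 1/4 × -0.0580 = -0.0145
  x=1: 3/8 × log_10[(3/8)/(3/7)] = 3/8 × -0.0580 = -0.0217
  x=2: 3/8 × log_10[(3/8)/(2/7)] = 3/8 × 0.1181 = 0.0443

D_KL(P||Q) = 0.0080 dits

Note: KL divergence is always non-negative and equals 0 iff P = Q.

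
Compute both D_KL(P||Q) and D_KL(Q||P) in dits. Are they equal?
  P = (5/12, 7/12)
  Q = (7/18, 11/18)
D_KL(P||Q) = 0.0007, D_KL(Q||P) = 0.0007

KL divergence is not symmetric: D_KL(P||Q) ≠ D_KL(Q||P) in general.

D_KL(P||Q) = 0.0007 dits
D_KL(Q||P) = 0.0007 dits

In this case they happen to be equal (to 4 decimal places).

This asymmetry is why KL divergence is not a true distance metric.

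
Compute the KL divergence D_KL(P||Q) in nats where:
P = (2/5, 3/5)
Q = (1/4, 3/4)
0.0541 nats

KL divergence: D_KL(P||Q) = Σ p(x) log(p(x)/q(x))

Computing term by term:
  x=0: 2/5 × log_e[(2/5)/(1/4)] = 2/5 × 0.4700 = 0.1880
  x=1: 3/5 × log_e[(3/5)/(3/4)] = 3/5 × -0.2231 = -0.1339

D_KL(P||Q) = 0.0541 nats

Note: KL divergence is always non-negative and equals 0 iff P = Q.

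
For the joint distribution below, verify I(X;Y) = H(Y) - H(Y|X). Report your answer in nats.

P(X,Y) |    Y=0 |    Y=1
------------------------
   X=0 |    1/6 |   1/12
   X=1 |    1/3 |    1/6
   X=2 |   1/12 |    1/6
I(X;Y) = 0.0427 nats

Mutual information has multiple equivalent forms:
- I(X;Y) = H(X) - H(X|Y)
- I(X;Y) = H(Y) - H(Y|X)
- I(X;Y) = H(X) + H(Y) - H(X,Y)

Computing all quantities:
H(X) = 1.0397, H(Y) = 0.6792, H(X,Y) = 1.6762
H(X|Y) = 0.9970, H(Y|X) = 0.6365

Verification:
H(X) - H(X|Y) = 1.0397 - 0.9970 = 0.0427
H(Y) - H(Y|X) = 0.6792 - 0.6365 = 0.0427
H(X) + H(Y) - H(X,Y) = 1.0397 + 0.6792 - 1.6762 = 0.0427

All forms give I(X;Y) = 0.0427 nats. ✓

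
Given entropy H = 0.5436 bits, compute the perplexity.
1.4576

Perplexity is 2^H (or exp(H) for natural log).

H = 0.5436 bits
Perplexity = 2^0.5436 = 1.4576

Interpretation: The model's uncertainty is equivalent to choosing uniformly among 1.5 options.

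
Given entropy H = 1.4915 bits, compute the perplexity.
2.8118

Perplexity is 2^H (or exp(H) for natural log).

H = 1.4915 bits
Perplexity = 2^1.4915 = 2.8118

Interpretation: The model's uncertainty is equivalent to choosing uniformly among 2.8 options.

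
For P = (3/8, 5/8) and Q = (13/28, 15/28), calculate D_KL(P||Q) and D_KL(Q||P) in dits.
D_KL(P||Q) = 0.0071, D_KL(Q||P) = 0.0072

KL divergence is not symmetric: D_KL(P||Q) ≠ D_KL(Q||P) in general.

D_KL(P||Q) = 0.0071 dits
D_KL(Q||P) = 0.0072 dits

No, they are not equal!

This asymmetry is why KL divergence is not a true distance metric.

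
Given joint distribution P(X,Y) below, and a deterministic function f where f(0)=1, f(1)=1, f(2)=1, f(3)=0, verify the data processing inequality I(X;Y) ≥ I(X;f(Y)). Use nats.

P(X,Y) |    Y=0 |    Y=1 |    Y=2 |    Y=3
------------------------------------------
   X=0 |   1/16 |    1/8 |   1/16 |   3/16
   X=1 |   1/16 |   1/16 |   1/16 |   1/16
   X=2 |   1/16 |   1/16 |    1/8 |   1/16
I(X;Y) = 0.0489, I(X;f(Y)) = 0.0254, inequality holds: 0.0489 ≥ 0.0254

Data Processing Inequality: For any Markov chain X → Y → Z, we have I(X;Y) ≥ I(X;Z).

Here Z = f(Y) is a deterministic function of Y, forming X → Y → Z.

Original I(X;Y) = 0.0489 nats

After applying f:
P(X,Z) where Z=f(Y):
- P(X,Z=0) = P(X,Y=3)
- P(X,Z=1) = P(X,Y=0) + P(X,Y=1) + P(X,Y=2)

I(X;Z) = I(X;f(Y)) = 0.0254 nats

Verification: 0.0489 ≥ 0.0254 ✓

Information cannot be created by processing; the function f can only lose information about X.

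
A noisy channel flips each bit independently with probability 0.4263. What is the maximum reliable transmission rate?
0.0157 bits

For a binary symmetric channel (BSC) with error probability p:
Capacity C = 1 - H(p) bits per symbol

where H(p) = -p log₂(p) - (1-p) log₂(1-p) is the binary entropy function.

H(0.4263) = 0.9843 bits
C = 1 - 0.9843 = 0.0157 bits per symbol

This means we can reliably transmit up to 0.0157 bits of information per channel use.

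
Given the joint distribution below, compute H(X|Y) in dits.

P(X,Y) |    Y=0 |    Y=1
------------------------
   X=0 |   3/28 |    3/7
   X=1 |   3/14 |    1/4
0.2828 dits

Using the chain rule: H(X|Y) = H(X,Y) - H(Y)

First, compute H(X,Y) = 0.5555 dits

Marginal P(Y) = (9/28, 19/28)
H(Y) = 0.2727 dits

H(X|Y) = H(X,Y) - H(Y) = 0.5555 - 0.2727 = 0.2828 dits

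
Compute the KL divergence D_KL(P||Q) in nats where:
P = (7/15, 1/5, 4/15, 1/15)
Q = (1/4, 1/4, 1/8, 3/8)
0.3335 nats

KL divergence: D_KL(P||Q) = Σ p(x) log(p(x)/q(x))

Computing term by term:
  x=0: 7/15 × log_e[(7/15)/(1/4)] = 7/15 × 0.6242 = 0.2913
  x=1: 1/5 × log_e[(1/5)/(1/4)] = 1/5 × -0.2231 = -0.0446
  x=2: 4/15 × log_e[(4/15)/(1/8)] = 4/15 × 0.7577 = 0.2020
  x=3: 1/15 × log_e[(1/15)/(3/8)] = 1/15 × -1.7272 = -0.1151

D_KL(P||Q) = 0.3335 nats

Note: KL divergence is always non-negative and equals 0 iff P = Q.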